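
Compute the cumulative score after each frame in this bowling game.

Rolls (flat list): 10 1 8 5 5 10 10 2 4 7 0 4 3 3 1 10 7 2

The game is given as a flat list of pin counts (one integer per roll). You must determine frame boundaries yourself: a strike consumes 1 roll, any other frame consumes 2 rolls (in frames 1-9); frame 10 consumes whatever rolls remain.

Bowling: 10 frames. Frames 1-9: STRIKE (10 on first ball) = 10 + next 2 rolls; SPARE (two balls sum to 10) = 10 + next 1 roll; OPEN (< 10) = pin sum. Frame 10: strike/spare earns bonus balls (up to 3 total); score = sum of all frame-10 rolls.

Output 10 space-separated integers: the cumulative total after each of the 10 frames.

Answer: 19 28 48 70 86 92 99 106 110 129

Derivation:
Frame 1: STRIKE. 10 + next two rolls (1+8) = 19. Cumulative: 19
Frame 2: OPEN (1+8=9). Cumulative: 28
Frame 3: SPARE (5+5=10). 10 + next roll (10) = 20. Cumulative: 48
Frame 4: STRIKE. 10 + next two rolls (10+2) = 22. Cumulative: 70
Frame 5: STRIKE. 10 + next two rolls (2+4) = 16. Cumulative: 86
Frame 6: OPEN (2+4=6). Cumulative: 92
Frame 7: OPEN (7+0=7). Cumulative: 99
Frame 8: OPEN (4+3=7). Cumulative: 106
Frame 9: OPEN (3+1=4). Cumulative: 110
Frame 10: STRIKE. Sum of all frame-10 rolls (10+7+2) = 19. Cumulative: 129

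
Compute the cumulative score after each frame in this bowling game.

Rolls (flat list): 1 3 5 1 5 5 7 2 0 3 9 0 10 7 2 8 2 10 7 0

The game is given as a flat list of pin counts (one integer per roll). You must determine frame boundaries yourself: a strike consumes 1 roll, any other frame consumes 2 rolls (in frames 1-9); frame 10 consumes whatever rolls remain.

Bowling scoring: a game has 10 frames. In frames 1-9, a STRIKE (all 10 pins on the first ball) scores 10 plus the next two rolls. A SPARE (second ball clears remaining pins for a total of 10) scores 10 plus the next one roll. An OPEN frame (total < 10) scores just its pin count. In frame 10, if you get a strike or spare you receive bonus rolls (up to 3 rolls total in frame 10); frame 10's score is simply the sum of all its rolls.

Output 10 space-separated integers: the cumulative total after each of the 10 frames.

Frame 1: OPEN (1+3=4). Cumulative: 4
Frame 2: OPEN (5+1=6). Cumulative: 10
Frame 3: SPARE (5+5=10). 10 + next roll (7) = 17. Cumulative: 27
Frame 4: OPEN (7+2=9). Cumulative: 36
Frame 5: OPEN (0+3=3). Cumulative: 39
Frame 6: OPEN (9+0=9). Cumulative: 48
Frame 7: STRIKE. 10 + next two rolls (7+2) = 19. Cumulative: 67
Frame 8: OPEN (7+2=9). Cumulative: 76
Frame 9: SPARE (8+2=10). 10 + next roll (10) = 20. Cumulative: 96
Frame 10: STRIKE. Sum of all frame-10 rolls (10+7+0) = 17. Cumulative: 113

Answer: 4 10 27 36 39 48 67 76 96 113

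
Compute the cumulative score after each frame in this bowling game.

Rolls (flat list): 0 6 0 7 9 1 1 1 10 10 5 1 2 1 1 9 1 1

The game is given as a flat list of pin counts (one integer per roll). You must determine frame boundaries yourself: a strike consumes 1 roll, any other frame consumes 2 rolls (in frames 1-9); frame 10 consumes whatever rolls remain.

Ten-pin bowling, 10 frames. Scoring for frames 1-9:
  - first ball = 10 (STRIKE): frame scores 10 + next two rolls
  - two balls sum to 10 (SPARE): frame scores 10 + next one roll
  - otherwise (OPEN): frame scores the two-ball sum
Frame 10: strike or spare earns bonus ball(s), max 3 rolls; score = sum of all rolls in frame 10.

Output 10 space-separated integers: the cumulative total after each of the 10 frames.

Frame 1: OPEN (0+6=6). Cumulative: 6
Frame 2: OPEN (0+7=7). Cumulative: 13
Frame 3: SPARE (9+1=10). 10 + next roll (1) = 11. Cumulative: 24
Frame 4: OPEN (1+1=2). Cumulative: 26
Frame 5: STRIKE. 10 + next two rolls (10+5) = 25. Cumulative: 51
Frame 6: STRIKE. 10 + next two rolls (5+1) = 16. Cumulative: 67
Frame 7: OPEN (5+1=6). Cumulative: 73
Frame 8: OPEN (2+1=3). Cumulative: 76
Frame 9: SPARE (1+9=10). 10 + next roll (1) = 11. Cumulative: 87
Frame 10: OPEN. Sum of all frame-10 rolls (1+1) = 2. Cumulative: 89

Answer: 6 13 24 26 51 67 73 76 87 89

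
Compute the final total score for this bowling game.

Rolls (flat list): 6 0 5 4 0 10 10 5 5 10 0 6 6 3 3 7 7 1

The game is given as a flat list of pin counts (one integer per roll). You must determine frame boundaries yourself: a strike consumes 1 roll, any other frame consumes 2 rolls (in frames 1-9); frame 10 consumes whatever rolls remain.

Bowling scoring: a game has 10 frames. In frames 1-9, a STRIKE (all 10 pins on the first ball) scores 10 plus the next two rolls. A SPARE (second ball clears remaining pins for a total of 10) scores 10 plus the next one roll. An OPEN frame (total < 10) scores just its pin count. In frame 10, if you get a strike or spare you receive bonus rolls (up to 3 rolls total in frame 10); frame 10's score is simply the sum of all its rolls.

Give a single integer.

Frame 1: OPEN (6+0=6). Cumulative: 6
Frame 2: OPEN (5+4=9). Cumulative: 15
Frame 3: SPARE (0+10=10). 10 + next roll (10) = 20. Cumulative: 35
Frame 4: STRIKE. 10 + next two rolls (5+5) = 20. Cumulative: 55
Frame 5: SPARE (5+5=10). 10 + next roll (10) = 20. Cumulative: 75
Frame 6: STRIKE. 10 + next two rolls (0+6) = 16. Cumulative: 91
Frame 7: OPEN (0+6=6). Cumulative: 97
Frame 8: OPEN (6+3=9). Cumulative: 106
Frame 9: SPARE (3+7=10). 10 + next roll (7) = 17. Cumulative: 123
Frame 10: OPEN. Sum of all frame-10 rolls (7+1) = 8. Cumulative: 131

Answer: 131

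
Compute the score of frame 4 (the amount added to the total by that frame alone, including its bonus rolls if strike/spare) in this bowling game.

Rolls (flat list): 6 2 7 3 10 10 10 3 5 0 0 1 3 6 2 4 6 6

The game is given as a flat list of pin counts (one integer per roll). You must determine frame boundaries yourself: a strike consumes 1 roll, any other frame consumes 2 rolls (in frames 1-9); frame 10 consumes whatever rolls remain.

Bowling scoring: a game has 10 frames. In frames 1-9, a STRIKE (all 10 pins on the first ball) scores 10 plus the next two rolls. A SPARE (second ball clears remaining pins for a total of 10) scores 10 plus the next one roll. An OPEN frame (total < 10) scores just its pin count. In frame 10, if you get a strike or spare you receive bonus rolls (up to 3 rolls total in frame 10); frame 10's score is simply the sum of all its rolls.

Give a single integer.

Frame 1: OPEN (6+2=8). Cumulative: 8
Frame 2: SPARE (7+3=10). 10 + next roll (10) = 20. Cumulative: 28
Frame 3: STRIKE. 10 + next two rolls (10+10) = 30. Cumulative: 58
Frame 4: STRIKE. 10 + next two rolls (10+3) = 23. Cumulative: 81
Frame 5: STRIKE. 10 + next two rolls (3+5) = 18. Cumulative: 99
Frame 6: OPEN (3+5=8). Cumulative: 107

Answer: 23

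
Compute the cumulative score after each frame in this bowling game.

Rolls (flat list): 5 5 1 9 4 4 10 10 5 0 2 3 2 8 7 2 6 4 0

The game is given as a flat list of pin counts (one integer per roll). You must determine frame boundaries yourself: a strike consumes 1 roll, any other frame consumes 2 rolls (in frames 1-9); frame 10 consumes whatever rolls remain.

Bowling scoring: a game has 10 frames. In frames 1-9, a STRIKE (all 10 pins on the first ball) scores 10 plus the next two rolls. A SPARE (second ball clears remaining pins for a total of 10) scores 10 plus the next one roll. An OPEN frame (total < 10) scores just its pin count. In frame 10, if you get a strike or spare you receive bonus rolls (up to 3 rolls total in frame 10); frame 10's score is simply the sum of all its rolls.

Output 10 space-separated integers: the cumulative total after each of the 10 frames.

Frame 1: SPARE (5+5=10). 10 + next roll (1) = 11. Cumulative: 11
Frame 2: SPARE (1+9=10). 10 + next roll (4) = 14. Cumulative: 25
Frame 3: OPEN (4+4=8). Cumulative: 33
Frame 4: STRIKE. 10 + next two rolls (10+5) = 25. Cumulative: 58
Frame 5: STRIKE. 10 + next two rolls (5+0) = 15. Cumulative: 73
Frame 6: OPEN (5+0=5). Cumulative: 78
Frame 7: OPEN (2+3=5). Cumulative: 83
Frame 8: SPARE (2+8=10). 10 + next roll (7) = 17. Cumulative: 100
Frame 9: OPEN (7+2=9). Cumulative: 109
Frame 10: SPARE. Sum of all frame-10 rolls (6+4+0) = 10. Cumulative: 119

Answer: 11 25 33 58 73 78 83 100 109 119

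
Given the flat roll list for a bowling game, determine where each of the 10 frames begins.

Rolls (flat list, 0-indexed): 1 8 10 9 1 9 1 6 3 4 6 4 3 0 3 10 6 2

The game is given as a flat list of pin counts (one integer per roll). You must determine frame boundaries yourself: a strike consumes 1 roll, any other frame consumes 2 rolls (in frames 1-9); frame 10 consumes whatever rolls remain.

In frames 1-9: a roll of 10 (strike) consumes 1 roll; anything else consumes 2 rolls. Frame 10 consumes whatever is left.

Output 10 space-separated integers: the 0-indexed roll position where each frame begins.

Answer: 0 2 3 5 7 9 11 13 15 16

Derivation:
Frame 1 starts at roll index 0: rolls=1,8 (sum=9), consumes 2 rolls
Frame 2 starts at roll index 2: roll=10 (strike), consumes 1 roll
Frame 3 starts at roll index 3: rolls=9,1 (sum=10), consumes 2 rolls
Frame 4 starts at roll index 5: rolls=9,1 (sum=10), consumes 2 rolls
Frame 5 starts at roll index 7: rolls=6,3 (sum=9), consumes 2 rolls
Frame 6 starts at roll index 9: rolls=4,6 (sum=10), consumes 2 rolls
Frame 7 starts at roll index 11: rolls=4,3 (sum=7), consumes 2 rolls
Frame 8 starts at roll index 13: rolls=0,3 (sum=3), consumes 2 rolls
Frame 9 starts at roll index 15: roll=10 (strike), consumes 1 roll
Frame 10 starts at roll index 16: 2 remaining rolls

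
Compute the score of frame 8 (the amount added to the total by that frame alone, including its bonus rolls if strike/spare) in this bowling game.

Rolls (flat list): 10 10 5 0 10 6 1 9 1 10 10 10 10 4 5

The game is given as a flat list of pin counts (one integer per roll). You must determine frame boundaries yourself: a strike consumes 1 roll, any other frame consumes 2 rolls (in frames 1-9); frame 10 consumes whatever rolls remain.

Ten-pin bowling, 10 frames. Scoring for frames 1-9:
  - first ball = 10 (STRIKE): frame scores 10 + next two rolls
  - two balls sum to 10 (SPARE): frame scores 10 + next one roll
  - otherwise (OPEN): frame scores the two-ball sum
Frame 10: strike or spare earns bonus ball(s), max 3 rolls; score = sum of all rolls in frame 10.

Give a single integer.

Frame 1: STRIKE. 10 + next two rolls (10+5) = 25. Cumulative: 25
Frame 2: STRIKE. 10 + next two rolls (5+0) = 15. Cumulative: 40
Frame 3: OPEN (5+0=5). Cumulative: 45
Frame 4: STRIKE. 10 + next two rolls (6+1) = 17. Cumulative: 62
Frame 5: OPEN (6+1=7). Cumulative: 69
Frame 6: SPARE (9+1=10). 10 + next roll (10) = 20. Cumulative: 89
Frame 7: STRIKE. 10 + next two rolls (10+10) = 30. Cumulative: 119
Frame 8: STRIKE. 10 + next two rolls (10+10) = 30. Cumulative: 149
Frame 9: STRIKE. 10 + next two rolls (10+4) = 24. Cumulative: 173
Frame 10: STRIKE. Sum of all frame-10 rolls (10+4+5) = 19. Cumulative: 192

Answer: 30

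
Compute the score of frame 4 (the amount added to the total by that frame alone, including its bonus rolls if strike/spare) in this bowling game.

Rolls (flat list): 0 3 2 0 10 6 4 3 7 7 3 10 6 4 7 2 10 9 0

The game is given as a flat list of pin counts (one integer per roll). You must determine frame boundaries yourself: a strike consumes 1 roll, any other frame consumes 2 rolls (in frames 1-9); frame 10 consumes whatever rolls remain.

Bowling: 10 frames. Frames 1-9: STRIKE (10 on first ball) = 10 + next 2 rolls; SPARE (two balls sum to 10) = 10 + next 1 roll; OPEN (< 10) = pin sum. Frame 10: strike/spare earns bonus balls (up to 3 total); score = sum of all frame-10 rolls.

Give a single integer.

Frame 1: OPEN (0+3=3). Cumulative: 3
Frame 2: OPEN (2+0=2). Cumulative: 5
Frame 3: STRIKE. 10 + next two rolls (6+4) = 20. Cumulative: 25
Frame 4: SPARE (6+4=10). 10 + next roll (3) = 13. Cumulative: 38
Frame 5: SPARE (3+7=10). 10 + next roll (7) = 17. Cumulative: 55
Frame 6: SPARE (7+3=10). 10 + next roll (10) = 20. Cumulative: 75

Answer: 13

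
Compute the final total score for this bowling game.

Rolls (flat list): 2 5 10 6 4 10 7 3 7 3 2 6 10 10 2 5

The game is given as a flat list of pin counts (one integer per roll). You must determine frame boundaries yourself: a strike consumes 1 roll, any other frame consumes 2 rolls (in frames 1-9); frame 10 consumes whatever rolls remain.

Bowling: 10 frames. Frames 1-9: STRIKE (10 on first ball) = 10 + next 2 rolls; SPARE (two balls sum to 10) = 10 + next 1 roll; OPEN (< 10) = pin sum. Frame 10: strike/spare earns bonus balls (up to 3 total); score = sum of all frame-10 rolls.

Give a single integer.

Frame 1: OPEN (2+5=7). Cumulative: 7
Frame 2: STRIKE. 10 + next two rolls (6+4) = 20. Cumulative: 27
Frame 3: SPARE (6+4=10). 10 + next roll (10) = 20. Cumulative: 47
Frame 4: STRIKE. 10 + next two rolls (7+3) = 20. Cumulative: 67
Frame 5: SPARE (7+3=10). 10 + next roll (7) = 17. Cumulative: 84
Frame 6: SPARE (7+3=10). 10 + next roll (2) = 12. Cumulative: 96
Frame 7: OPEN (2+6=8). Cumulative: 104
Frame 8: STRIKE. 10 + next two rolls (10+2) = 22. Cumulative: 126
Frame 9: STRIKE. 10 + next two rolls (2+5) = 17. Cumulative: 143
Frame 10: OPEN. Sum of all frame-10 rolls (2+5) = 7. Cumulative: 150

Answer: 150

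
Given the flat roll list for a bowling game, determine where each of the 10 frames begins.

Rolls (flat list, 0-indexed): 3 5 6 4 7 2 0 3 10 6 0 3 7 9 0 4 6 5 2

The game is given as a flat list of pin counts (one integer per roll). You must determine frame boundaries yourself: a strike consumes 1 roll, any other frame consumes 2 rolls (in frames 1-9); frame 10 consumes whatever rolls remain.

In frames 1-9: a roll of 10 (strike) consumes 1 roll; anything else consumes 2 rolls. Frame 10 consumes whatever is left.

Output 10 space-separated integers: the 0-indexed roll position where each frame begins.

Frame 1 starts at roll index 0: rolls=3,5 (sum=8), consumes 2 rolls
Frame 2 starts at roll index 2: rolls=6,4 (sum=10), consumes 2 rolls
Frame 3 starts at roll index 4: rolls=7,2 (sum=9), consumes 2 rolls
Frame 4 starts at roll index 6: rolls=0,3 (sum=3), consumes 2 rolls
Frame 5 starts at roll index 8: roll=10 (strike), consumes 1 roll
Frame 6 starts at roll index 9: rolls=6,0 (sum=6), consumes 2 rolls
Frame 7 starts at roll index 11: rolls=3,7 (sum=10), consumes 2 rolls
Frame 8 starts at roll index 13: rolls=9,0 (sum=9), consumes 2 rolls
Frame 9 starts at roll index 15: rolls=4,6 (sum=10), consumes 2 rolls
Frame 10 starts at roll index 17: 2 remaining rolls

Answer: 0 2 4 6 8 9 11 13 15 17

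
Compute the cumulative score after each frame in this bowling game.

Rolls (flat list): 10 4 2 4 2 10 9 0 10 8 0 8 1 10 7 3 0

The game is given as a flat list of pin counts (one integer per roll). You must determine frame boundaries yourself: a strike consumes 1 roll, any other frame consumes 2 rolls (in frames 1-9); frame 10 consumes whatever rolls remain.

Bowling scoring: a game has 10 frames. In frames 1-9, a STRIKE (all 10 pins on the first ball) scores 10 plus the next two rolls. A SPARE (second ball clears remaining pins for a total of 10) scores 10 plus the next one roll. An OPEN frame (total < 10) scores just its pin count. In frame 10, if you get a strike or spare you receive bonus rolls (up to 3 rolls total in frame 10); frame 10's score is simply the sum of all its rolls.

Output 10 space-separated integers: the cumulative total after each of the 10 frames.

Answer: 16 22 28 47 56 74 82 91 111 121

Derivation:
Frame 1: STRIKE. 10 + next two rolls (4+2) = 16. Cumulative: 16
Frame 2: OPEN (4+2=6). Cumulative: 22
Frame 3: OPEN (4+2=6). Cumulative: 28
Frame 4: STRIKE. 10 + next two rolls (9+0) = 19. Cumulative: 47
Frame 5: OPEN (9+0=9). Cumulative: 56
Frame 6: STRIKE. 10 + next two rolls (8+0) = 18. Cumulative: 74
Frame 7: OPEN (8+0=8). Cumulative: 82
Frame 8: OPEN (8+1=9). Cumulative: 91
Frame 9: STRIKE. 10 + next two rolls (7+3) = 20. Cumulative: 111
Frame 10: SPARE. Sum of all frame-10 rolls (7+3+0) = 10. Cumulative: 121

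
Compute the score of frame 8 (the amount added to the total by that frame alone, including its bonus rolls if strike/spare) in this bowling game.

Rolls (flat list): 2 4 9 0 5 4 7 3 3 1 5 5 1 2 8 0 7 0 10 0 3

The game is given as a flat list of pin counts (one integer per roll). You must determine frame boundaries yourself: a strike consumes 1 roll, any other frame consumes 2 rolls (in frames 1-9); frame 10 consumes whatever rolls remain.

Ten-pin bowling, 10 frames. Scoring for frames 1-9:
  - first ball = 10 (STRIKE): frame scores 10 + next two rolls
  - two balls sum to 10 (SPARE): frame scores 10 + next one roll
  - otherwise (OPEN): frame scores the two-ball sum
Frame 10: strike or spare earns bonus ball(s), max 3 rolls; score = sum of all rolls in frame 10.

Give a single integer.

Answer: 8

Derivation:
Frame 1: OPEN (2+4=6). Cumulative: 6
Frame 2: OPEN (9+0=9). Cumulative: 15
Frame 3: OPEN (5+4=9). Cumulative: 24
Frame 4: SPARE (7+3=10). 10 + next roll (3) = 13. Cumulative: 37
Frame 5: OPEN (3+1=4). Cumulative: 41
Frame 6: SPARE (5+5=10). 10 + next roll (1) = 11. Cumulative: 52
Frame 7: OPEN (1+2=3). Cumulative: 55
Frame 8: OPEN (8+0=8). Cumulative: 63
Frame 9: OPEN (7+0=7). Cumulative: 70
Frame 10: STRIKE. Sum of all frame-10 rolls (10+0+3) = 13. Cumulative: 83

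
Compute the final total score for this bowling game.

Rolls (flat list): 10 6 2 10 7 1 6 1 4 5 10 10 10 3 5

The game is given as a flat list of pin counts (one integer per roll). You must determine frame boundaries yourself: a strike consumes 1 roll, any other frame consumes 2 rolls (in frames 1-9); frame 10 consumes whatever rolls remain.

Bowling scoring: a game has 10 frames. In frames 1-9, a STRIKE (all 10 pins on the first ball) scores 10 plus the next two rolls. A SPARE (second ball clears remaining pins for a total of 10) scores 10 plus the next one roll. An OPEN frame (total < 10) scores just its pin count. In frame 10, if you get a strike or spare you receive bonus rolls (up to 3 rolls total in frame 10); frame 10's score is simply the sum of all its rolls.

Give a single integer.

Frame 1: STRIKE. 10 + next two rolls (6+2) = 18. Cumulative: 18
Frame 2: OPEN (6+2=8). Cumulative: 26
Frame 3: STRIKE. 10 + next two rolls (7+1) = 18. Cumulative: 44
Frame 4: OPEN (7+1=8). Cumulative: 52
Frame 5: OPEN (6+1=7). Cumulative: 59
Frame 6: OPEN (4+5=9). Cumulative: 68
Frame 7: STRIKE. 10 + next two rolls (10+10) = 30. Cumulative: 98
Frame 8: STRIKE. 10 + next two rolls (10+3) = 23. Cumulative: 121
Frame 9: STRIKE. 10 + next two rolls (3+5) = 18. Cumulative: 139
Frame 10: OPEN. Sum of all frame-10 rolls (3+5) = 8. Cumulative: 147

Answer: 147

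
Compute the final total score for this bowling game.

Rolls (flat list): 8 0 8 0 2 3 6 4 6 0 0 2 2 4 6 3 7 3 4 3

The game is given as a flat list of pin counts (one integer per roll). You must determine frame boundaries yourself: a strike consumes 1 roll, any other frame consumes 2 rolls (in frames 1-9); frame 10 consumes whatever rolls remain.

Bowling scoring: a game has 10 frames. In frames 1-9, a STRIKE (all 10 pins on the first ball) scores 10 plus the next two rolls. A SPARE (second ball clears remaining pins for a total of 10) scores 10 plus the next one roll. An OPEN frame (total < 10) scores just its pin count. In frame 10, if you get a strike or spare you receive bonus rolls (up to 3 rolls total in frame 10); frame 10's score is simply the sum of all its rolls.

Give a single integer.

Frame 1: OPEN (8+0=8). Cumulative: 8
Frame 2: OPEN (8+0=8). Cumulative: 16
Frame 3: OPEN (2+3=5). Cumulative: 21
Frame 4: SPARE (6+4=10). 10 + next roll (6) = 16. Cumulative: 37
Frame 5: OPEN (6+0=6). Cumulative: 43
Frame 6: OPEN (0+2=2). Cumulative: 45
Frame 7: OPEN (2+4=6). Cumulative: 51
Frame 8: OPEN (6+3=9). Cumulative: 60
Frame 9: SPARE (7+3=10). 10 + next roll (4) = 14. Cumulative: 74
Frame 10: OPEN. Sum of all frame-10 rolls (4+3) = 7. Cumulative: 81

Answer: 81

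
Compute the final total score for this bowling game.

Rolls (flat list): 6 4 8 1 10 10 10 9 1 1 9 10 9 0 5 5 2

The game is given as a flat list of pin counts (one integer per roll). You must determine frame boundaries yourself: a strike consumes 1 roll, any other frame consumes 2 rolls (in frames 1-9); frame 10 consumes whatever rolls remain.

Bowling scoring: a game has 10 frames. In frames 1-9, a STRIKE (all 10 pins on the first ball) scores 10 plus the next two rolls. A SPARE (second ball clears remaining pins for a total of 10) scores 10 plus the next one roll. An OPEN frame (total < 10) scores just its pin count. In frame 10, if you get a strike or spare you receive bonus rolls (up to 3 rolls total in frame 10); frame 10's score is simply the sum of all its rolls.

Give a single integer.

Answer: 177

Derivation:
Frame 1: SPARE (6+4=10). 10 + next roll (8) = 18. Cumulative: 18
Frame 2: OPEN (8+1=9). Cumulative: 27
Frame 3: STRIKE. 10 + next two rolls (10+10) = 30. Cumulative: 57
Frame 4: STRIKE. 10 + next two rolls (10+9) = 29. Cumulative: 86
Frame 5: STRIKE. 10 + next two rolls (9+1) = 20. Cumulative: 106
Frame 6: SPARE (9+1=10). 10 + next roll (1) = 11. Cumulative: 117
Frame 7: SPARE (1+9=10). 10 + next roll (10) = 20. Cumulative: 137
Frame 8: STRIKE. 10 + next two rolls (9+0) = 19. Cumulative: 156
Frame 9: OPEN (9+0=9). Cumulative: 165
Frame 10: SPARE. Sum of all frame-10 rolls (5+5+2) = 12. Cumulative: 177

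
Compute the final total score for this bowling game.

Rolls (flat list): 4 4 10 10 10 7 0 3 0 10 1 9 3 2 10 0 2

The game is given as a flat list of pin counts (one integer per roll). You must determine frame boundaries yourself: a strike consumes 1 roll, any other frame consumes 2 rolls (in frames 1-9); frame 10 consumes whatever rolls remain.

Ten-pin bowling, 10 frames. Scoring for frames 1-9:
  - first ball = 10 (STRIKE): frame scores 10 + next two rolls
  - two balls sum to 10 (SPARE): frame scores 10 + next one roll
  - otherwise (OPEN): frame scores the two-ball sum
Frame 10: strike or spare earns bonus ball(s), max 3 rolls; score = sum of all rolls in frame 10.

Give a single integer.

Answer: 142

Derivation:
Frame 1: OPEN (4+4=8). Cumulative: 8
Frame 2: STRIKE. 10 + next two rolls (10+10) = 30. Cumulative: 38
Frame 3: STRIKE. 10 + next two rolls (10+7) = 27. Cumulative: 65
Frame 4: STRIKE. 10 + next two rolls (7+0) = 17. Cumulative: 82
Frame 5: OPEN (7+0=7). Cumulative: 89
Frame 6: OPEN (3+0=3). Cumulative: 92
Frame 7: STRIKE. 10 + next two rolls (1+9) = 20. Cumulative: 112
Frame 8: SPARE (1+9=10). 10 + next roll (3) = 13. Cumulative: 125
Frame 9: OPEN (3+2=5). Cumulative: 130
Frame 10: STRIKE. Sum of all frame-10 rolls (10+0+2) = 12. Cumulative: 142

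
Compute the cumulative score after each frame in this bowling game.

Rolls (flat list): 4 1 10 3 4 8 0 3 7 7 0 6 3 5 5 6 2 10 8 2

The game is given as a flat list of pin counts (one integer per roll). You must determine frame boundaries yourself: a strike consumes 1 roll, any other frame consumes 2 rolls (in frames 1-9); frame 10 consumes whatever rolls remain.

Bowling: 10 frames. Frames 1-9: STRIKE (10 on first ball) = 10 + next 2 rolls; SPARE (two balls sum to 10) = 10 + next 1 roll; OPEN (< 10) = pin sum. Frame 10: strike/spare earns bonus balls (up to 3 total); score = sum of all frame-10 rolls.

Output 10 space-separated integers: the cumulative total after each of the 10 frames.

Frame 1: OPEN (4+1=5). Cumulative: 5
Frame 2: STRIKE. 10 + next two rolls (3+4) = 17. Cumulative: 22
Frame 3: OPEN (3+4=7). Cumulative: 29
Frame 4: OPEN (8+0=8). Cumulative: 37
Frame 5: SPARE (3+7=10). 10 + next roll (7) = 17. Cumulative: 54
Frame 6: OPEN (7+0=7). Cumulative: 61
Frame 7: OPEN (6+3=9). Cumulative: 70
Frame 8: SPARE (5+5=10). 10 + next roll (6) = 16. Cumulative: 86
Frame 9: OPEN (6+2=8). Cumulative: 94
Frame 10: STRIKE. Sum of all frame-10 rolls (10+8+2) = 20. Cumulative: 114

Answer: 5 22 29 37 54 61 70 86 94 114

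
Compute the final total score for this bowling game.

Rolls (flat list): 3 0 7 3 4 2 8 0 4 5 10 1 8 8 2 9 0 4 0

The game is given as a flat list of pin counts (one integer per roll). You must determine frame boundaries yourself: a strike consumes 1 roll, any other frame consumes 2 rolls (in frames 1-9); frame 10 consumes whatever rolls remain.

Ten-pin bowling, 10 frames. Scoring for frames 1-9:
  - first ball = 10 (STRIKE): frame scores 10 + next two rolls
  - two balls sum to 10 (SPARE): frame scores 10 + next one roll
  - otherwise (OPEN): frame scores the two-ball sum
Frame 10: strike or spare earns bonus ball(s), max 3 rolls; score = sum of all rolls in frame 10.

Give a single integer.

Answer: 100

Derivation:
Frame 1: OPEN (3+0=3). Cumulative: 3
Frame 2: SPARE (7+3=10). 10 + next roll (4) = 14. Cumulative: 17
Frame 3: OPEN (4+2=6). Cumulative: 23
Frame 4: OPEN (8+0=8). Cumulative: 31
Frame 5: OPEN (4+5=9). Cumulative: 40
Frame 6: STRIKE. 10 + next two rolls (1+8) = 19. Cumulative: 59
Frame 7: OPEN (1+8=9). Cumulative: 68
Frame 8: SPARE (8+2=10). 10 + next roll (9) = 19. Cumulative: 87
Frame 9: OPEN (9+0=9). Cumulative: 96
Frame 10: OPEN. Sum of all frame-10 rolls (4+0) = 4. Cumulative: 100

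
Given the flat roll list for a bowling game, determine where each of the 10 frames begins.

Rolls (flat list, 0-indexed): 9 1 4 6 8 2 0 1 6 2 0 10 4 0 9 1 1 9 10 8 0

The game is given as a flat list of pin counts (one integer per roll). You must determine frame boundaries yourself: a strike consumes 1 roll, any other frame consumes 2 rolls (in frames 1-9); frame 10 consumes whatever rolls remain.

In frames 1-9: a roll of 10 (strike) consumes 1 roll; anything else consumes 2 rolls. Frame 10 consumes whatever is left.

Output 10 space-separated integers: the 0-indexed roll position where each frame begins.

Frame 1 starts at roll index 0: rolls=9,1 (sum=10), consumes 2 rolls
Frame 2 starts at roll index 2: rolls=4,6 (sum=10), consumes 2 rolls
Frame 3 starts at roll index 4: rolls=8,2 (sum=10), consumes 2 rolls
Frame 4 starts at roll index 6: rolls=0,1 (sum=1), consumes 2 rolls
Frame 5 starts at roll index 8: rolls=6,2 (sum=8), consumes 2 rolls
Frame 6 starts at roll index 10: rolls=0,10 (sum=10), consumes 2 rolls
Frame 7 starts at roll index 12: rolls=4,0 (sum=4), consumes 2 rolls
Frame 8 starts at roll index 14: rolls=9,1 (sum=10), consumes 2 rolls
Frame 9 starts at roll index 16: rolls=1,9 (sum=10), consumes 2 rolls
Frame 10 starts at roll index 18: 3 remaining rolls

Answer: 0 2 4 6 8 10 12 14 16 18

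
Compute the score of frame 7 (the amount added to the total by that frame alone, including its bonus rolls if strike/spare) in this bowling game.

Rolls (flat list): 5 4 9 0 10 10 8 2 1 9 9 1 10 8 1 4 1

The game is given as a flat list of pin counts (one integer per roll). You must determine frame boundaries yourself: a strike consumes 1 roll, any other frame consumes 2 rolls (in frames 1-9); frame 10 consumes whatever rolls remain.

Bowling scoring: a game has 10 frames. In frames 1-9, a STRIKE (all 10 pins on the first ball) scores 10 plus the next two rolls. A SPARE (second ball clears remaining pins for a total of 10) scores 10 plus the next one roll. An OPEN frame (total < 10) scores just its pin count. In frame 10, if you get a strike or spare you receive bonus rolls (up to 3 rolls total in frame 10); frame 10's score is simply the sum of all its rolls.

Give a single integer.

Frame 1: OPEN (5+4=9). Cumulative: 9
Frame 2: OPEN (9+0=9). Cumulative: 18
Frame 3: STRIKE. 10 + next two rolls (10+8) = 28. Cumulative: 46
Frame 4: STRIKE. 10 + next two rolls (8+2) = 20. Cumulative: 66
Frame 5: SPARE (8+2=10). 10 + next roll (1) = 11. Cumulative: 77
Frame 6: SPARE (1+9=10). 10 + next roll (9) = 19. Cumulative: 96
Frame 7: SPARE (9+1=10). 10 + next roll (10) = 20. Cumulative: 116
Frame 8: STRIKE. 10 + next two rolls (8+1) = 19. Cumulative: 135
Frame 9: OPEN (8+1=9). Cumulative: 144

Answer: 20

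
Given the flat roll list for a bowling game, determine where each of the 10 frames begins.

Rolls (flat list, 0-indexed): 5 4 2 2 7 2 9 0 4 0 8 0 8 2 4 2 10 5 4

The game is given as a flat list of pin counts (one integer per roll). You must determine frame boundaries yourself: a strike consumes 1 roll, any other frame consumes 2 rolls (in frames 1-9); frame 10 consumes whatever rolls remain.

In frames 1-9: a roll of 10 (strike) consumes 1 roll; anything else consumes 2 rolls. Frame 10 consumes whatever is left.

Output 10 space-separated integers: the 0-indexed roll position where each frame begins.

Frame 1 starts at roll index 0: rolls=5,4 (sum=9), consumes 2 rolls
Frame 2 starts at roll index 2: rolls=2,2 (sum=4), consumes 2 rolls
Frame 3 starts at roll index 4: rolls=7,2 (sum=9), consumes 2 rolls
Frame 4 starts at roll index 6: rolls=9,0 (sum=9), consumes 2 rolls
Frame 5 starts at roll index 8: rolls=4,0 (sum=4), consumes 2 rolls
Frame 6 starts at roll index 10: rolls=8,0 (sum=8), consumes 2 rolls
Frame 7 starts at roll index 12: rolls=8,2 (sum=10), consumes 2 rolls
Frame 8 starts at roll index 14: rolls=4,2 (sum=6), consumes 2 rolls
Frame 9 starts at roll index 16: roll=10 (strike), consumes 1 roll
Frame 10 starts at roll index 17: 2 remaining rolls

Answer: 0 2 4 6 8 10 12 14 16 17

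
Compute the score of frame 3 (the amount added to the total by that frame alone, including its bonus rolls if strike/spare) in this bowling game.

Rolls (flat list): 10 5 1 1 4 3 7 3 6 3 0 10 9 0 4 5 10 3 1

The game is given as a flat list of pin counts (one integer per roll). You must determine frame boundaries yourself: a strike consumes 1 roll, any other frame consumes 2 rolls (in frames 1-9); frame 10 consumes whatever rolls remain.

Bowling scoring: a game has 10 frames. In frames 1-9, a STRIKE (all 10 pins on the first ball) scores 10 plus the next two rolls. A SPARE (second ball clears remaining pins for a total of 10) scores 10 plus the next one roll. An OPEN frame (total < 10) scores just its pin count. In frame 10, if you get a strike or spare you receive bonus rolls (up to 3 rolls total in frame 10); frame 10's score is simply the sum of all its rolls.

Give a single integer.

Answer: 5

Derivation:
Frame 1: STRIKE. 10 + next two rolls (5+1) = 16. Cumulative: 16
Frame 2: OPEN (5+1=6). Cumulative: 22
Frame 3: OPEN (1+4=5). Cumulative: 27
Frame 4: SPARE (3+7=10). 10 + next roll (3) = 13. Cumulative: 40
Frame 5: OPEN (3+6=9). Cumulative: 49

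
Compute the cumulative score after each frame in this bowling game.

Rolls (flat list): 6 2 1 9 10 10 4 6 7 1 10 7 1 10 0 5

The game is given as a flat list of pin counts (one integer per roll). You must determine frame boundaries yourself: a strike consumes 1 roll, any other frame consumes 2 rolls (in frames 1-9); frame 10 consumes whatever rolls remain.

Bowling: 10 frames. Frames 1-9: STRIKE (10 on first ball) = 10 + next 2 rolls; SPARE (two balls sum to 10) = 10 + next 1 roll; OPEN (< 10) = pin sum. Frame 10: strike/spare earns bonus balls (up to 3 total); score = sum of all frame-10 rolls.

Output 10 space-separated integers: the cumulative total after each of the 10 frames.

Frame 1: OPEN (6+2=8). Cumulative: 8
Frame 2: SPARE (1+9=10). 10 + next roll (10) = 20. Cumulative: 28
Frame 3: STRIKE. 10 + next two rolls (10+4) = 24. Cumulative: 52
Frame 4: STRIKE. 10 + next two rolls (4+6) = 20. Cumulative: 72
Frame 5: SPARE (4+6=10). 10 + next roll (7) = 17. Cumulative: 89
Frame 6: OPEN (7+1=8). Cumulative: 97
Frame 7: STRIKE. 10 + next two rolls (7+1) = 18. Cumulative: 115
Frame 8: OPEN (7+1=8). Cumulative: 123
Frame 9: STRIKE. 10 + next two rolls (0+5) = 15. Cumulative: 138
Frame 10: OPEN. Sum of all frame-10 rolls (0+5) = 5. Cumulative: 143

Answer: 8 28 52 72 89 97 115 123 138 143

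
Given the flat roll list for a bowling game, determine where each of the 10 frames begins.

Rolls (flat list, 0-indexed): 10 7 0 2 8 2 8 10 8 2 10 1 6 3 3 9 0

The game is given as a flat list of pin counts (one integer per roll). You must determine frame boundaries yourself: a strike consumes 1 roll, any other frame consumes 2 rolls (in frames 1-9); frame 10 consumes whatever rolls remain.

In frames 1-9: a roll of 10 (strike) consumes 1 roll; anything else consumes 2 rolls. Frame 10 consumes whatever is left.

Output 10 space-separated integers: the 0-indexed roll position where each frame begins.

Frame 1 starts at roll index 0: roll=10 (strike), consumes 1 roll
Frame 2 starts at roll index 1: rolls=7,0 (sum=7), consumes 2 rolls
Frame 3 starts at roll index 3: rolls=2,8 (sum=10), consumes 2 rolls
Frame 4 starts at roll index 5: rolls=2,8 (sum=10), consumes 2 rolls
Frame 5 starts at roll index 7: roll=10 (strike), consumes 1 roll
Frame 6 starts at roll index 8: rolls=8,2 (sum=10), consumes 2 rolls
Frame 7 starts at roll index 10: roll=10 (strike), consumes 1 roll
Frame 8 starts at roll index 11: rolls=1,6 (sum=7), consumes 2 rolls
Frame 9 starts at roll index 13: rolls=3,3 (sum=6), consumes 2 rolls
Frame 10 starts at roll index 15: 2 remaining rolls

Answer: 0 1 3 5 7 8 10 11 13 15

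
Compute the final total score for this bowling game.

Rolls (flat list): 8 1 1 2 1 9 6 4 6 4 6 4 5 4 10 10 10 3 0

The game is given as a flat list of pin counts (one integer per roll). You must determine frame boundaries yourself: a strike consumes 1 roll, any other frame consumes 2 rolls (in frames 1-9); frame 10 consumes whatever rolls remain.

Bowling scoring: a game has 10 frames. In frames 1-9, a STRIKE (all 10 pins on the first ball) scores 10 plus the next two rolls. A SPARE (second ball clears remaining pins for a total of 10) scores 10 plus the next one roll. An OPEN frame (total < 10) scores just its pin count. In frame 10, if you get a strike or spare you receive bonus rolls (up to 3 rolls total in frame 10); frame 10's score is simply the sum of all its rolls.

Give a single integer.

Answer: 150

Derivation:
Frame 1: OPEN (8+1=9). Cumulative: 9
Frame 2: OPEN (1+2=3). Cumulative: 12
Frame 3: SPARE (1+9=10). 10 + next roll (6) = 16. Cumulative: 28
Frame 4: SPARE (6+4=10). 10 + next roll (6) = 16. Cumulative: 44
Frame 5: SPARE (6+4=10). 10 + next roll (6) = 16. Cumulative: 60
Frame 6: SPARE (6+4=10). 10 + next roll (5) = 15. Cumulative: 75
Frame 7: OPEN (5+4=9). Cumulative: 84
Frame 8: STRIKE. 10 + next two rolls (10+10) = 30. Cumulative: 114
Frame 9: STRIKE. 10 + next two rolls (10+3) = 23. Cumulative: 137
Frame 10: STRIKE. Sum of all frame-10 rolls (10+3+0) = 13. Cumulative: 150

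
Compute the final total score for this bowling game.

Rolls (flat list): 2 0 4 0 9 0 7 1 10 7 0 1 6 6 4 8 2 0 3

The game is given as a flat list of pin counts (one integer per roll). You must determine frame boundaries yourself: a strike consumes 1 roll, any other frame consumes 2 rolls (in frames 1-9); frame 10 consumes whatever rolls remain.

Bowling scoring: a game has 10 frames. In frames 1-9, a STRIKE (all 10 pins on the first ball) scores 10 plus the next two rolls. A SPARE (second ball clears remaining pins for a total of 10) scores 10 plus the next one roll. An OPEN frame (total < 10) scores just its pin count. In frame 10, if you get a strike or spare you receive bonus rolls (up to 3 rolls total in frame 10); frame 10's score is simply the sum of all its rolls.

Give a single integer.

Frame 1: OPEN (2+0=2). Cumulative: 2
Frame 2: OPEN (4+0=4). Cumulative: 6
Frame 3: OPEN (9+0=9). Cumulative: 15
Frame 4: OPEN (7+1=8). Cumulative: 23
Frame 5: STRIKE. 10 + next two rolls (7+0) = 17. Cumulative: 40
Frame 6: OPEN (7+0=7). Cumulative: 47
Frame 7: OPEN (1+6=7). Cumulative: 54
Frame 8: SPARE (6+4=10). 10 + next roll (8) = 18. Cumulative: 72
Frame 9: SPARE (8+2=10). 10 + next roll (0) = 10. Cumulative: 82
Frame 10: OPEN. Sum of all frame-10 rolls (0+3) = 3. Cumulative: 85

Answer: 85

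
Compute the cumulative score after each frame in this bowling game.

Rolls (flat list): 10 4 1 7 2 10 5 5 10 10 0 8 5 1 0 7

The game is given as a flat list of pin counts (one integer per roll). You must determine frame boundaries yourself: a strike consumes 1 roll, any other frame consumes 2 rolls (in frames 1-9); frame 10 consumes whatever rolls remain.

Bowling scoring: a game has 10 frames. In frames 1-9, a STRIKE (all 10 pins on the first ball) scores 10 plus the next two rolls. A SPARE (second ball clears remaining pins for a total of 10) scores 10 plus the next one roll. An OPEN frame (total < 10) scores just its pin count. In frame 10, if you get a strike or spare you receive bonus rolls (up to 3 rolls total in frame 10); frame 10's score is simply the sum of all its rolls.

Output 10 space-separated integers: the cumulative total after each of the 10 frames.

Frame 1: STRIKE. 10 + next two rolls (4+1) = 15. Cumulative: 15
Frame 2: OPEN (4+1=5). Cumulative: 20
Frame 3: OPEN (7+2=9). Cumulative: 29
Frame 4: STRIKE. 10 + next two rolls (5+5) = 20. Cumulative: 49
Frame 5: SPARE (5+5=10). 10 + next roll (10) = 20. Cumulative: 69
Frame 6: STRIKE. 10 + next two rolls (10+0) = 20. Cumulative: 89
Frame 7: STRIKE. 10 + next two rolls (0+8) = 18. Cumulative: 107
Frame 8: OPEN (0+8=8). Cumulative: 115
Frame 9: OPEN (5+1=6). Cumulative: 121
Frame 10: OPEN. Sum of all frame-10 rolls (0+7) = 7. Cumulative: 128

Answer: 15 20 29 49 69 89 107 115 121 128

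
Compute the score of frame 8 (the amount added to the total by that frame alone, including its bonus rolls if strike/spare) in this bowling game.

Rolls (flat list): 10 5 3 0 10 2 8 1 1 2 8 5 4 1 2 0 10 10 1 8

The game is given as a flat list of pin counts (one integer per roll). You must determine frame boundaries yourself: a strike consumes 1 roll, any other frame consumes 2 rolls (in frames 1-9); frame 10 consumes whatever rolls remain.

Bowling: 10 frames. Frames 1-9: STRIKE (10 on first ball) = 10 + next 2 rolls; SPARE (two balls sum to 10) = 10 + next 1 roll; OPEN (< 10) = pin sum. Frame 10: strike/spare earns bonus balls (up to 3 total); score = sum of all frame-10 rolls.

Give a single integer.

Answer: 3

Derivation:
Frame 1: STRIKE. 10 + next two rolls (5+3) = 18. Cumulative: 18
Frame 2: OPEN (5+3=8). Cumulative: 26
Frame 3: SPARE (0+10=10). 10 + next roll (2) = 12. Cumulative: 38
Frame 4: SPARE (2+8=10). 10 + next roll (1) = 11. Cumulative: 49
Frame 5: OPEN (1+1=2). Cumulative: 51
Frame 6: SPARE (2+8=10). 10 + next roll (5) = 15. Cumulative: 66
Frame 7: OPEN (5+4=9). Cumulative: 75
Frame 8: OPEN (1+2=3). Cumulative: 78
Frame 9: SPARE (0+10=10). 10 + next roll (10) = 20. Cumulative: 98
Frame 10: STRIKE. Sum of all frame-10 rolls (10+1+8) = 19. Cumulative: 117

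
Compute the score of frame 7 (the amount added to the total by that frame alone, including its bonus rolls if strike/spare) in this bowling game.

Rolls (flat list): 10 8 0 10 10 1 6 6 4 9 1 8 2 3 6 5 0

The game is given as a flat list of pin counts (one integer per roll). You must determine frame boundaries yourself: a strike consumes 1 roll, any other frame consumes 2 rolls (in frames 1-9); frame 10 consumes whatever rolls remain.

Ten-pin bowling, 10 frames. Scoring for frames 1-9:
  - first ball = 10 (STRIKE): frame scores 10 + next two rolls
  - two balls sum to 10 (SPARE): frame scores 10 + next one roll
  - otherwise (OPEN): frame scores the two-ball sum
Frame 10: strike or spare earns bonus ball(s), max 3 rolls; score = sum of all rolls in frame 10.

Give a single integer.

Answer: 18

Derivation:
Frame 1: STRIKE. 10 + next two rolls (8+0) = 18. Cumulative: 18
Frame 2: OPEN (8+0=8). Cumulative: 26
Frame 3: STRIKE. 10 + next two rolls (10+1) = 21. Cumulative: 47
Frame 4: STRIKE. 10 + next two rolls (1+6) = 17. Cumulative: 64
Frame 5: OPEN (1+6=7). Cumulative: 71
Frame 6: SPARE (6+4=10). 10 + next roll (9) = 19. Cumulative: 90
Frame 7: SPARE (9+1=10). 10 + next roll (8) = 18. Cumulative: 108
Frame 8: SPARE (8+2=10). 10 + next roll (3) = 13. Cumulative: 121
Frame 9: OPEN (3+6=9). Cumulative: 130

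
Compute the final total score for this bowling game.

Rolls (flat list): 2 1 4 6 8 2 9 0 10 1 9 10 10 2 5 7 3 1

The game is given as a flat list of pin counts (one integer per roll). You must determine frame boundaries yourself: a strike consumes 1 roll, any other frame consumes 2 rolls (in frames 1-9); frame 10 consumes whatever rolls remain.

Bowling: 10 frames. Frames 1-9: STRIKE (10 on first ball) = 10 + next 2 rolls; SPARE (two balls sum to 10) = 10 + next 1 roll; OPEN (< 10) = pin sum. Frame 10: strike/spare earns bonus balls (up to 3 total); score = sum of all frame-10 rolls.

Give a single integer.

Answer: 146

Derivation:
Frame 1: OPEN (2+1=3). Cumulative: 3
Frame 2: SPARE (4+6=10). 10 + next roll (8) = 18. Cumulative: 21
Frame 3: SPARE (8+2=10). 10 + next roll (9) = 19. Cumulative: 40
Frame 4: OPEN (9+0=9). Cumulative: 49
Frame 5: STRIKE. 10 + next two rolls (1+9) = 20. Cumulative: 69
Frame 6: SPARE (1+9=10). 10 + next roll (10) = 20. Cumulative: 89
Frame 7: STRIKE. 10 + next two rolls (10+2) = 22. Cumulative: 111
Frame 8: STRIKE. 10 + next two rolls (2+5) = 17. Cumulative: 128
Frame 9: OPEN (2+5=7). Cumulative: 135
Frame 10: SPARE. Sum of all frame-10 rolls (7+3+1) = 11. Cumulative: 146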